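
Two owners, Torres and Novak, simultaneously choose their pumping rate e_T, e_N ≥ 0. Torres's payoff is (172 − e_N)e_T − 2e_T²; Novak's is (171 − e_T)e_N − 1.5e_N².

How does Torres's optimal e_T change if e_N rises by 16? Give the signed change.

-4

Expanding Torres's payoff: 172e_T − e_Ne_T − 2e_T².
∂π/∂e_T = 172 − e_N − 4e_T = 0, so e_T = 43 − 0.25e_N.
The reaction-function slope is −0.25, so a 16-unit rise in e_N moves e_T by −0.25 × 16 = −4. Torres's best response falls — the actions are strategic substitutes.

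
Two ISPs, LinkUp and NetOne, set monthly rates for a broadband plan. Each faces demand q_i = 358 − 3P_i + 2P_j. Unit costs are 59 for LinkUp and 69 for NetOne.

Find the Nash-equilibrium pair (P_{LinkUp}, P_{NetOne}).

LinkUp's profit: π = (P_{LinkUp} − 59)(358 − 3P_{LinkUp} + 2P_{NetOne}).
∂π/∂P_{LinkUp} = 535 − 6P_{LinkUp} + 2P_{NetOne} = 0 ⇒ P_{LinkUp} = 535/6 + (1/3)P_{NetOne}.
Similarly P_{NetOne} = 565/6 + (1/3)P_{LinkUp}.
Substituting the second reaction function into the first: P_{LinkUp} = 535/6 + (1/3)(565/6 + (1/3)P_{LinkUp}), which gives (8/9)P_{LinkUp} = 1085/9 ⇒ P_{LinkUp} = 135.625.
Then P_{NetOne} = 565/6 + (1/3)·135.625 = 139.375.

135.625, 139.375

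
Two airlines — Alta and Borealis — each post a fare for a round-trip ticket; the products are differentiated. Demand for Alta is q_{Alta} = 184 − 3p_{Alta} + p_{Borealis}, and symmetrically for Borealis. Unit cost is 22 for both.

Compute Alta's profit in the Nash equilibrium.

2352

Alta's profit: π = (p_{Alta} − 22)(184 − 3p_{Alta} + p_{Borealis}).
∂π/∂p_{Alta} = 250 − 6p_{Alta} + p_{Borealis} = 0 ⇒ p_{Alta} = 125/3 + (1/6)p_{Borealis}.
By symmetry p_{Borealis} = p_{Alta}; substituting into the reaction function, (5/6)p_{Alta} = 125/3 and p_{Alta} = 50.
q_{Alta} = 184 − 3·50 + 50 = 84.
Profit = (50 − 22)·84 = 2352.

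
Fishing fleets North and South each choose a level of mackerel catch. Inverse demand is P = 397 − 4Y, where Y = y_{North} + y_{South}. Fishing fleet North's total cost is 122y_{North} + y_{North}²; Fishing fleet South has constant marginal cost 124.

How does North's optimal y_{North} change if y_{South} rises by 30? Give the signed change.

Fishing fleet North's profit: π = y_{North}(397 − 4(y_{North} + y_{South})) − 122y_{North} − y_{North}².
∂π/∂y_{North} = 275 − 10y_{North} − 4y_{South} = 0, so y_{North} = 27.5 − 0.4y_{South}.
The reaction-function slope is −0.4, so a 30-unit rise in y_{South} moves y_{North} by −0.4 × 30 = −12. North's best response falls — the actions are strategic substitutes.

-12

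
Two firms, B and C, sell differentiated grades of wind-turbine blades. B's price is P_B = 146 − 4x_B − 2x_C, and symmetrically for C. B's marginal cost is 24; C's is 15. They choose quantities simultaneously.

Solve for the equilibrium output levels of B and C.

11.9, 13.4

Firm B's profit: π = x_B(146 − 4x_B − 2x_C) − 24x_B.
∂π/∂x_B = 122 − 8x_B − 2x_C = 0 ⇒ x_B = 15.25 − 0.25x_C.
Similarly x_C = 16.375 − 0.25x_B.
Substituting the second reaction function into the first: x_B = 15.25 − 0.25(16.375 − 0.25x_B), which gives 0.9375x_B = 357/32 ⇒ x_B = 11.9.
Then x_C = 16.375 − 0.25·11.9 = 13.4.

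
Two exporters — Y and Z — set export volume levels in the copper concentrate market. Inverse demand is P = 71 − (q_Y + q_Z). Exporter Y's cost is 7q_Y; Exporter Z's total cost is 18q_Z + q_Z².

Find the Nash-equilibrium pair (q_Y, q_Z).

29, 6

Exporter Y's profit: π = q_Y(71 − (q_Y + q_Z)) − 7q_Y.
∂π/∂q_Y = 64 − 2q_Y − q_Z = 0, so q_Y = 32 − 0.5q_Z.
For Z: ∂π/∂q_Z = 53 − 4q_Z − q_Y = 0 ⇒ q_Z = 13.25 − 0.25q_Y.
Solving the two reaction functions simultaneously: (1 − (−0.5)(−0.25))q_Y = 32 − 0.5·13.25, so 0.875q_Y = 25.375 and q_Y = 29.
Then q_Z = 13.25 − 0.25·29 = 6.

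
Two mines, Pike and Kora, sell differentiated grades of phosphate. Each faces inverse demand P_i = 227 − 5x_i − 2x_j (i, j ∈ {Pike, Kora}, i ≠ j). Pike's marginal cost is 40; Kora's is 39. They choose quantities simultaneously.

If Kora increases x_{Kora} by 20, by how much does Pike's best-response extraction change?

-4

Mine Pike's profit: π = x_{Pike}(227 − 5x_{Pike} − 2x_{Kora}) − 40x_{Pike}.
∂π/∂x_{Pike} = 187 − 10x_{Pike} − 2x_{Kora} = 0 ⇒ x_{Pike} = 18.7 − 0.2x_{Kora}.
The reaction-function slope is −0.2, so a 20-unit rise in x_{Kora} moves x_{Pike} by −0.2 × 20 = −4. Pike's best response falls — the actions are strategic substitutes.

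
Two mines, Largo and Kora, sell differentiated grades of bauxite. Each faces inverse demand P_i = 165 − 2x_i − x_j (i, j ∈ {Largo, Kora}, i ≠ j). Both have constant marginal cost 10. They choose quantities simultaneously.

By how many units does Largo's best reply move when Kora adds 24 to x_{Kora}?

Mine Largo's profit: π = x_{Largo}(165 − 2x_{Largo} − x_{Kora}) − 10x_{Largo}.
∂π/∂x_{Largo} = 155 − 4x_{Largo} − x_{Kora} = 0 ⇒ x_{Largo} = 38.75 − 0.25x_{Kora}.
The reaction-function slope is −0.25, so a 24-unit rise in x_{Kora} moves x_{Largo} by −0.25 × 24 = −6. Largo's best response falls — the actions are strategic substitutes.

-6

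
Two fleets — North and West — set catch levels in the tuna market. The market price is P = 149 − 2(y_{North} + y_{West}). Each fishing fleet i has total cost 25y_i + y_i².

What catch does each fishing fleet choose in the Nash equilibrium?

Fishing fleet North's profit: π = y_{North}(149 − 2(y_{North} + y_{West})) − 25y_{North} − y_{North}².
∂π/∂y_{North} = 124 − 6y_{North} − 2y_{West} = 0, so y_{North} = 62/3 − (1/3)y_{West}.
Setting y_{North} = y_{West} in the reaction function: y_{North} = 62/3 − (1/3)y_{North}, so y_{North} = (62/3) / (4/3) = 15.5.

15.5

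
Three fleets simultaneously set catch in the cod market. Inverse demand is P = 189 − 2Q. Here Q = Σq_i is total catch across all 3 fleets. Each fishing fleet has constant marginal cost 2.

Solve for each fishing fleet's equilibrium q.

A representative fishing fleet's profit is π_i = q_i(189 − 2Q) − 2q_i, with Q = q_i + Σ_{j≠i} q_j.
First-order condition: 187 − 4q_i − 2Σ_{j≠i} q_j = 0.
In a symmetric equilibrium every fishing fleet chooses the same q, so Σ_{j≠i} q_j = 2q. The condition becomes 187 − 8q = 0, giving q = 187/8 = 23.375.

23.375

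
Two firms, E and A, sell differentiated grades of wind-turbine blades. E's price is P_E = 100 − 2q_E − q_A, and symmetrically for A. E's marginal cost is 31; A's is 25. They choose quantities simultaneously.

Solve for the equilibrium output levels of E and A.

13.4, 15.4

Firm E's profit: π = q_E(100 − 2q_E − q_A) − 31q_E.
∂π/∂q_E = 69 − 4q_E − q_A = 0 ⇒ q_E = 17.25 − 0.25q_A.
Similarly q_A = 18.75 − 0.25q_E.
Plugging q_A into E's best response: q_E = 17.25 − 0.25(18.75 − 0.25q_E) ⇒ 0.9375q_E = 12.5625, so q_E = 13.4.
Then q_A = 18.75 − 0.25·13.4 = 15.4.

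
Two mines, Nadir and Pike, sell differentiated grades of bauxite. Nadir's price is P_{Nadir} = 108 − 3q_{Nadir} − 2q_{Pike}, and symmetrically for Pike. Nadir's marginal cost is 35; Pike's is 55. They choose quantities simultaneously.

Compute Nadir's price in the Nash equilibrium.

66.125

Mine Nadir's profit: π = q_{Nadir}(108 − 3q_{Nadir} − 2q_{Pike}) − 35q_{Nadir}.
∂π/∂q_{Nadir} = 73 − 6q_{Nadir} − 2q_{Pike} = 0 ⇒ q_{Nadir} = 73/6 − (1/3)q_{Pike}.
Similarly q_{Pike} = 53/6 − (1/3)q_{Nadir}.
Substituting the second reaction function into the first: q_{Nadir} = 73/6 − (1/3)(53/6 − (1/3)q_{Nadir}), which gives (8/9)q_{Nadir} = 83/9 ⇒ q_{Nadir} = 10.375.
Then q_{Pike} = 53/6 − (1/3)·10.375 = 5.375.
P_{Nadir} = 108 − 3·10.375 − 2·5.375 = 66.125.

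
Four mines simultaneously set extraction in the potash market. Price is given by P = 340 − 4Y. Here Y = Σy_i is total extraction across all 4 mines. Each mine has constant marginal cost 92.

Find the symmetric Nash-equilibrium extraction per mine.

A representative mine's profit is π_i = y_i(340 − 4Y) − 92y_i, with Y = y_i + Σ_{j≠i} y_j.
First-order condition: 248 − 8y_i − 4Σ_{j≠i} y_j = 0.
With identical mines, set every y_j = y: then 248 − 8y − 12y = 0, i.e. y = 248/20 = 12.4.

12.4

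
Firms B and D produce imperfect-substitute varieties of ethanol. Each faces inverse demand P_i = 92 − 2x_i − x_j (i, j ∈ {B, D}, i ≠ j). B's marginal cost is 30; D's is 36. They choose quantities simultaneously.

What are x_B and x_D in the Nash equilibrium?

12.8, 10.8

Firm B's profit: π = x_B(92 − 2x_B − x_D) − 30x_B.
∂π/∂x_B = 62 − 4x_B − x_D = 0 ⇒ x_B = 15.5 − 0.25x_D.
Similarly x_D = 14 − 0.25x_B.
Solving the two reaction functions simultaneously: (1 − (−0.25)(−0.25))x_B = 15.5 − 0.25·14, so 0.9375x_B = 12 and x_B = 12.8.
Then x_D = 14 − 0.25·12.8 = 10.8.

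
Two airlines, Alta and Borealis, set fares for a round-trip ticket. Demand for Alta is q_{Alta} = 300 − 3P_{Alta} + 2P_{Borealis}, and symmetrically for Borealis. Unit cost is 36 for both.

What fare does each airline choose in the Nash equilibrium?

102

Alta's profit: π = (P_{Alta} − 36)(300 − 3P_{Alta} + 2P_{Borealis}).
∂π/∂P_{Alta} = 408 − 6P_{Alta} + 2P_{Borealis} = 0 ⇒ P_{Alta} = 68 + (1/3)P_{Borealis}.
By symmetry P_{Borealis} = P_{Alta}; substituting into the reaction function, (2/3)P_{Alta} = 68 and P_{Alta} = 102.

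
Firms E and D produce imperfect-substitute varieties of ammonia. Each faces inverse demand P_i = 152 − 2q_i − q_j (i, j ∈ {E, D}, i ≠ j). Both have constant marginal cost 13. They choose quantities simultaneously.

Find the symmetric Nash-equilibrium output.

27.8

Firm E's profit: π = q_E(152 − 2q_E − q_D) − 13q_E.
∂π/∂q_E = 139 − 4q_E − q_D = 0 ⇒ q_E = 34.75 − 0.25q_D.
By symmetry q_D = q_E; substituting into the reaction function, 1.25q_E = 34.75 and q_E = 27.8.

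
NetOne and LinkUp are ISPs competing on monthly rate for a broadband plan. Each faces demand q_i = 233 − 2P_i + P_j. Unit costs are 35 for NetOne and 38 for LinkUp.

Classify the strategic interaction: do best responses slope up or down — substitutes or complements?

strategic complements

NetOne's profit: π = (P_{NetOne} − 35)(233 − 2P_{NetOne} + P_{LinkUp}).
∂π/∂P_{NetOne} = 303 − 4P_{NetOne} + P_{LinkUp} = 0 ⇒ P_{NetOne} = 75.75 + 0.25P_{LinkUp}.
The best-response slope dP_{NetOne}/dP_{LinkUp} = 0.25 > 0: the reaction function is upward-sloping, so the choices are strategic complements.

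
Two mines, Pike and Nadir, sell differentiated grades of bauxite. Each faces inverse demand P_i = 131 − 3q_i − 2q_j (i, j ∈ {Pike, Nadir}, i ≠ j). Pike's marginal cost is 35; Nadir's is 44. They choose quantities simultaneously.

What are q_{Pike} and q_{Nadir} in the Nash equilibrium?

12.5625, 10.3125

Mine Pike's profit: π = q_{Pike}(131 − 3q_{Pike} − 2q_{Nadir}) − 35q_{Pike}.
∂π/∂q_{Pike} = 96 − 6q_{Pike} − 2q_{Nadir} = 0 ⇒ q_{Pike} = 16 − (1/3)q_{Nadir}.
Similarly q_{Nadir} = 14.5 − (1/3)q_{Pike}.
Plugging q_{Nadir} into Pike's best response: q_{Pike} = 16 − (1/3)(14.5 − (1/3)q_{Pike}) ⇒ (8/9)q_{Pike} = 67/6, so q_{Pike} = 12.5625.
Then q_{Nadir} = 14.5 − (1/3)·12.5625 = 10.3125.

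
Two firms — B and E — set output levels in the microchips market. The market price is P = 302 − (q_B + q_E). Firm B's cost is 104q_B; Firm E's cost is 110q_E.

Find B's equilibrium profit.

Firm B's profit: π = q_B(302 − (q_B + q_E)) − 104q_B.
∂π/∂q_B = 198 − 2q_B − q_E = 0, so q_B = 99 − 0.5q_E.
By the same steps for E: q_E = 96 − 0.5q_B.
Solving the two reaction functions simultaneously: (1 − (−0.5)(−0.5))q_B = 99 − 0.5·96, so 0.75q_B = 51 and q_B = 68.
Then q_E = 96 − 0.5·68 = 62.
Price P = 302 − 130 = 172.
B's profit: (172 − 104)·68 = 4624.

4624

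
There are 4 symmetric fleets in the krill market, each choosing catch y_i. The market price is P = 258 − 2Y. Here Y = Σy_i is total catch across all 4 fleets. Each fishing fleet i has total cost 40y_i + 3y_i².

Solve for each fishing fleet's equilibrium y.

13.625

A representative fishing fleet's profit is π_i = y_i(258 − 2Y) − 40y_i − 3y_i², with Y = y_i + Σ_{j≠i} y_j.
First-order condition: 218 − 10y_i − 2Σ_{j≠i} y_j = 0.
Imposing symmetry (y_j = y for all j) turns Σ_{j≠i} y_j into 3y, so 218 = 16y and y = 13.625.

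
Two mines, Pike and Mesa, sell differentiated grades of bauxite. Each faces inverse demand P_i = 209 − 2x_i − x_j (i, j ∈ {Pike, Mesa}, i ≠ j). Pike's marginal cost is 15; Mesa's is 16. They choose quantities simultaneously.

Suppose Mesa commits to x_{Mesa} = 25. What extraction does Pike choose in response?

Mine Pike's profit: π = x_{Pike}(209 − 2x_{Pike} − x_{Mesa}) − 15x_{Pike}.
∂π/∂x_{Pike} = 194 − 4x_{Pike} − x_{Mesa} = 0 ⇒ x_{Pike} = 48.5 − 0.25x_{Mesa}.
At x_{Mesa} = 25: x_{Pike} = 48.5 − 0.25·25 = 42.25.

42.25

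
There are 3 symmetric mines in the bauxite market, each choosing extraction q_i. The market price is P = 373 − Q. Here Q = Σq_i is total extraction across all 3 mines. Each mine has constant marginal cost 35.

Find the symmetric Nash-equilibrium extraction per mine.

A representative mine's profit is π_i = q_i(373 − Q) − 35q_i, with Q = q_i + Σ_{j≠i} q_j.
First-order condition: 338 − 2q_i − Σ_{j≠i} q_j = 0.
With identical mines, set every q_j = q: then 338 − 2q − 2q = 0, i.e. q = 338/4 = 84.5.

84.5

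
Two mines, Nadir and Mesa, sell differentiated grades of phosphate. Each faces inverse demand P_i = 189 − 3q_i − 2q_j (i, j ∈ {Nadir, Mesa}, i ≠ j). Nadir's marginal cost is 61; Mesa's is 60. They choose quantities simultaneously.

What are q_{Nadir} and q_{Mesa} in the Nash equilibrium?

Mine Nadir's profit: π = q_{Nadir}(189 − 3q_{Nadir} − 2q_{Mesa}) − 61q_{Nadir}.
∂π/∂q_{Nadir} = 128 − 6q_{Nadir} − 2q_{Mesa} = 0 ⇒ q_{Nadir} = 64/3 − (1/3)q_{Mesa}.
Similarly q_{Mesa} = 21.5 − (1/3)q_{Nadir}.
Plugging q_{Mesa} into Nadir's best response: q_{Nadir} = 64/3 − (1/3)(21.5 − (1/3)q_{Nadir}) ⇒ (8/9)q_{Nadir} = 85/6, so q_{Nadir} = 15.9375.
Then q_{Mesa} = 21.5 − (1/3)·15.9375 = 16.1875.

15.9375, 16.1875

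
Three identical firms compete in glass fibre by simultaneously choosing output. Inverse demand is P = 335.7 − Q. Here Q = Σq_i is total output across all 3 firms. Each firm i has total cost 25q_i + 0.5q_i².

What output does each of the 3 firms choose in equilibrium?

A representative firm's profit is π_i = q_i(335.7 − Q) − 25q_i − 0.5q_i², with Q = q_i + Σ_{j≠i} q_j.
First-order condition: 310.7 − 3q_i − Σ_{j≠i} q_j = 0.
In a symmetric equilibrium every firm chooses the same q, so Σ_{j≠i} q_j = 2q. The condition becomes 310.7 − 5q = 0, giving q = 310.7/5 = 62.14.

62.14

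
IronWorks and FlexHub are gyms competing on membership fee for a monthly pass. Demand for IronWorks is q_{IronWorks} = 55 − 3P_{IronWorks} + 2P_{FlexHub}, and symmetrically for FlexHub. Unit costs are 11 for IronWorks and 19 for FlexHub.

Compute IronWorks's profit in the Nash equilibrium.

IronWorks's profit: π = (P_{IronWorks} − 11)(55 − 3P_{IronWorks} + 2P_{FlexHub}).
∂π/∂P_{IronWorks} = 88 − 6P_{IronWorks} + 2P_{FlexHub} = 0 ⇒ P_{IronWorks} = 44/3 + (1/3)P_{FlexHub}.
Similarly P_{FlexHub} = 56/3 + (1/3)P_{IronWorks}.
Substituting the second reaction function into the first: P_{IronWorks} = 44/3 + (1/3)(56/3 + (1/3)P_{IronWorks}), which gives (8/9)P_{IronWorks} = 188/9 ⇒ P_{IronWorks} = 23.5.
Then P_{FlexHub} = 56/3 + (1/3)·23.5 = 26.5.
q_{IronWorks} = 55 − 3·23.5 + 2·26.5 = 37.5.
Profit = (23.5 − 11)·37.5 = 468.75.

468.75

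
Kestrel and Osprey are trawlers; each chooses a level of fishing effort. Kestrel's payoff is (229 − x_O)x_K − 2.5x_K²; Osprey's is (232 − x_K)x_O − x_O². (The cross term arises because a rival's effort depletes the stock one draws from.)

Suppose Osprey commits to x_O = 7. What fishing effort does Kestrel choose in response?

44.4

Expanding Kestrel's payoff: 229x_K − x_Ox_K − 2.5x_K².
∂π/∂x_K = 229 − x_O − 5x_K = 0, so x_K = 45.8 − 0.2x_O.
At x_O = 7: x_K = 45.8 − 0.2·7 = 44.4.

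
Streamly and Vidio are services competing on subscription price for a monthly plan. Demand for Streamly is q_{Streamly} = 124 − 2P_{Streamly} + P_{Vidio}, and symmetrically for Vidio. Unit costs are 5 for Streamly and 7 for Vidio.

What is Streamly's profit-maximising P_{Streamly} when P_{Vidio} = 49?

Streamly's profit: π = (P_{Streamly} − 5)(124 − 2P_{Streamly} + P_{Vidio}).
∂π/∂P_{Streamly} = 134 − 4P_{Streamly} + P_{Vidio} = 0 ⇒ P_{Streamly} = 33.5 + 0.25P_{Vidio}.
At P_{Vidio} = 49: P_{Streamly} = 33.5 + 0.25·49 = 45.75.

45.75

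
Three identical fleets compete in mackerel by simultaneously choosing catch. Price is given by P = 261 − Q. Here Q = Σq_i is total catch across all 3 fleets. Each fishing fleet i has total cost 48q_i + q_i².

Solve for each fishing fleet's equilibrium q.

35.5

A representative fishing fleet's profit is π_i = q_i(261 − Q) − 48q_i − q_i², with Q = q_i + Σ_{j≠i} q_j.
First-order condition: 213 − 4q_i − Σ_{j≠i} q_j = 0.
With identical fishing fleets, set every q_j = q: then 213 − 4q − 2q = 0, i.e. q = 213/6 = 35.5.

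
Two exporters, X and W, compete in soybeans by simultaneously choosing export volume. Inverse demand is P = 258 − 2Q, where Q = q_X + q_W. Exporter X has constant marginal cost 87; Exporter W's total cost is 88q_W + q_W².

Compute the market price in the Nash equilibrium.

155.6

Exporter X's profit: π = q_X(258 − 2(q_X + q_W)) − 87q_X.
∂π/∂q_X = 171 − 4q_X − 2q_W = 0, so q_X = 42.75 − 0.5q_W.
For W: ∂π/∂q_W = 170 − 6q_W − 2q_X = 0 ⇒ q_W = 85/3 − (1/3)q_X.
Solving the two reaction functions simultaneously: (1 − (−0.5)(−1/3))q_X = 42.75 − 0.5·(85/3), so (5/6)q_X = 343/12 and q_X = 34.3.
Then q_W = 85/3 − (1/3)·34.3 = 16.9.
Equilibrium price: P = 258 − 2·51.2 = 155.6.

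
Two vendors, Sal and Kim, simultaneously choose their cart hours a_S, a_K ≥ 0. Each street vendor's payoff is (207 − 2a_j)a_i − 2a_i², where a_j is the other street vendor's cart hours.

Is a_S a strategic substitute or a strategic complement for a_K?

strategic substitutes

Sal's payoff is (207 − 2a_K)a_S − 2a_S².
∂π/∂a_S = 207 − 2a_K − 4a_S = 0, so a_S = 51.75 − 0.5a_K.
The best-response slope da_S/da_K = −0.5 < 0: the reaction function is downward-sloping, so the choices are strategic substitutes.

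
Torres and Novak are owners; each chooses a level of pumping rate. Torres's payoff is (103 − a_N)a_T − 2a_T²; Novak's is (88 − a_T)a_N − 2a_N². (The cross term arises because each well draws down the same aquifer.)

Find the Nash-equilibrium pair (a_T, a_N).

Expanding Torres's payoff: 103a_T − a_Na_T − 2a_T².
∂π/∂a_T = 103 − a_N − 4a_T = 0, so a_T = 25.75 − 0.25a_N.
Likewise for Novak: a_N = 22 − 0.25a_T.
Solving the two reaction functions simultaneously: (1 − (−0.25)(−0.25))a_T = 25.75 − 0.25·22, so 0.9375a_T = 20.25 and a_T = 21.6.
Then a_N = 22 − 0.25·21.6 = 16.6.

21.6, 16.6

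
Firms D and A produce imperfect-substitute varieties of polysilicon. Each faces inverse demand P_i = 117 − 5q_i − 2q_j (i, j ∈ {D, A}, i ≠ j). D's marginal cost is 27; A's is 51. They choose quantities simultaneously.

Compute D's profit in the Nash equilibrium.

320

Firm D's profit: π = q_D(117 − 5q_D − 2q_A) − 27q_D.
∂π/∂q_D = 90 − 10q_D − 2q_A = 0 ⇒ q_D = 9 − 0.2q_A.
Similarly q_A = 6.6 − 0.2q_D.
Plugging q_A into D's best response: q_D = 9 − 0.2(6.6 − 0.2q_D) ⇒ 0.96q_D = 7.68, so q_D = 8.
Then q_A = 6.6 − 0.2·8 = 5.
P_D = 117 − 5·8 − 2·5 = 67.
Profit = (67 − 27)·8 = 320.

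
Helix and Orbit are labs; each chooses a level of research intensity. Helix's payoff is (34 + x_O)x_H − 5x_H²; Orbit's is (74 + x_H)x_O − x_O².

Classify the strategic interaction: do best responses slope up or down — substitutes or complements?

strategic complements

Expanding Helix's payoff: 34x_H + x_Ox_H − 5x_H².
∂π/∂x_H = 34 + x_O − 10x_H = 0, so x_H = 3.4 + 0.1x_O.
The best-response slope dx_H/dx_O = 0.1 > 0: the reaction function is upward-sloping, so the choices are strategic complements.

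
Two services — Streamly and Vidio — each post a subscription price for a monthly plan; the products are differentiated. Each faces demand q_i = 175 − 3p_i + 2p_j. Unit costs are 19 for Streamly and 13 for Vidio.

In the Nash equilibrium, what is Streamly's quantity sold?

113.625

Streamly's profit: π = (p_{Streamly} − 19)(175 − 3p_{Streamly} + 2p_{Vidio}).
∂π/∂p_{Streamly} = 232 − 6p_{Streamly} + 2p_{Vidio} = 0 ⇒ p_{Streamly} = 116/3 + (1/3)p_{Vidio}.
Similarly p_{Vidio} = 107/3 + (1/3)p_{Streamly}.
Solving the two reaction functions simultaneously: (1 − (1/3)(1/3))p_{Streamly} = 116/3 + (1/3)·(107/3), so (8/9)p_{Streamly} = 455/9 and p_{Streamly} = 56.875.
Then p_{Vidio} = 107/3 + (1/3)·56.875 = 54.625.
q_{Streamly} = 175 − 3·56.875 + 2·54.625 = 113.625.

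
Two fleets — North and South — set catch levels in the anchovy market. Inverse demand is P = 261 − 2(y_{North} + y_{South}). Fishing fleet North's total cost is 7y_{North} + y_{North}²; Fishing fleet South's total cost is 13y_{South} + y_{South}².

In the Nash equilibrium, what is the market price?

135.5

Fishing fleet North's profit: π = y_{North}(261 − 2(y_{North} + y_{South})) − 7y_{North} − y_{North}².
∂π/∂y_{North} = 254 − 6y_{North} − 2y_{South} = 0, so y_{North} = 127/3 − (1/3)y_{South}.
By the same steps for South: y_{South} = 124/3 − (1/3)y_{North}.
Plugging y_{South} into North's best response: y_{North} = 127/3 − (1/3)(124/3 − (1/3)y_{North}) ⇒ (8/9)y_{North} = 257/9, so y_{North} = 32.125.
Then y_{South} = 124/3 − (1/3)·32.125 = 30.625.
Equilibrium price: P = 261 − 2·62.75 = 135.5.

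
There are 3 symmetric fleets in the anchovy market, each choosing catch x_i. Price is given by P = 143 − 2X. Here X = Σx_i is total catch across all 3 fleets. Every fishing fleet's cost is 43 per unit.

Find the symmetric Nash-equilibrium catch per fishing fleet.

12.5

A representative fishing fleet's profit is π_i = x_i(143 − 2X) − 43x_i, with X = x_i + Σ_{j≠i} x_j.
First-order condition: 100 − 4x_i − 2Σ_{j≠i} x_j = 0.
With identical fishing fleets, set every x_j = x: then 100 − 4x − 4x = 0, i.e. x = 100/8 = 12.5.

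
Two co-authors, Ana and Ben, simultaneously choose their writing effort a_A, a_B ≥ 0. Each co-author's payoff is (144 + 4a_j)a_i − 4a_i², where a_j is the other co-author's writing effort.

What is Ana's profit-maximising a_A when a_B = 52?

44

Ana's payoff is (144 + 4a_B)a_A − 4a_A².
∂π/∂a_A = 144 + 4a_B − 8a_A = 0, so a_A = 18 + 0.5a_B.
At a_B = 52: a_A = 18 + 0.5·52 = 44.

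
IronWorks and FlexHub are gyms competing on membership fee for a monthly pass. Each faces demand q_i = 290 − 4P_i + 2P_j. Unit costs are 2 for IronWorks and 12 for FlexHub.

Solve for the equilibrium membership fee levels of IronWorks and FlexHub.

51, 55

IronWorks's profit: π = (P_{IronWorks} − 2)(290 − 4P_{IronWorks} + 2P_{FlexHub}).
∂π/∂P_{IronWorks} = 298 − 8P_{IronWorks} + 2P_{FlexHub} = 0 ⇒ P_{IronWorks} = 37.25 + 0.25P_{FlexHub}.
Similarly P_{FlexHub} = 42.25 + 0.25P_{IronWorks}.
Solving the two reaction functions simultaneously: (1 − (0.25)(0.25))P_{IronWorks} = 37.25 + 0.25·42.25, so 0.9375P_{IronWorks} = 47.8125 and P_{IronWorks} = 51.
Then P_{FlexHub} = 42.25 + 0.25·51 = 55.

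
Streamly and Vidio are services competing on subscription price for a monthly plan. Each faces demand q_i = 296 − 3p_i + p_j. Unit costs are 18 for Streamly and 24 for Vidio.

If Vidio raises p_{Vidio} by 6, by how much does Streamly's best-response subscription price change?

1

Streamly's profit: π = (p_{Streamly} − 18)(296 − 3p_{Streamly} + p_{Vidio}).
∂π/∂p_{Streamly} = 350 − 6p_{Streamly} + p_{Vidio} = 0 ⇒ p_{Streamly} = 175/3 + (1/6)p_{Vidio}.
The reaction-function slope is 1/6, so a 6-unit rise in p_{Vidio} moves p_{Streamly} by 1/6 × 6 = 1. Streamly's best response rises — the actions are strategic complements.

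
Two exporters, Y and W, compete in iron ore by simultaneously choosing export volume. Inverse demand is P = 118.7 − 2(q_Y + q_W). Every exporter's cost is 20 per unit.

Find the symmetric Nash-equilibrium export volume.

Exporter Y's profit: π = q_Y(118.7 − 2(q_Y + q_W)) − 20q_Y.
∂π/∂q_Y = 98.7 − 4q_Y − 2q_W = 0, so q_Y = 24.675 − 0.5q_W.
The game is symmetric, so in equilibrium q_W = q_Y: the reaction function gives 1.5q_Y = 24.675, hence q_Y = 16.45.

16.45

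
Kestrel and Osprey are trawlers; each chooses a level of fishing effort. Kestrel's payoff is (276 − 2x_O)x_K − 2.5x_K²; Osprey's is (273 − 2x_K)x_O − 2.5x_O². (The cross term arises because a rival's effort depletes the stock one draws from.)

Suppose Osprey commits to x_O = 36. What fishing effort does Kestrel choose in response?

Expanding Kestrel's payoff: 276x_K − 2x_Ox_K − 2.5x_K².
∂π/∂x_K = 276 − 2x_O − 5x_K = 0, so x_K = 55.2 − 0.4x_O.
At x_O = 36: x_K = 55.2 − 0.4·36 = 40.8.

40.8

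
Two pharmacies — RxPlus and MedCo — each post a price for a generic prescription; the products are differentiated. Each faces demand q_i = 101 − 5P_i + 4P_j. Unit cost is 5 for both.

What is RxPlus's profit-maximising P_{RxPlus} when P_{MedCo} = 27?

23.4

RxPlus's profit: π = (P_{RxPlus} − 5)(101 − 5P_{RxPlus} + 4P_{MedCo}).
∂π/∂P_{RxPlus} = 126 − 10P_{RxPlus} + 4P_{MedCo} = 0 ⇒ P_{RxPlus} = 12.6 + 0.4P_{MedCo}.
At P_{MedCo} = 27: P_{RxPlus} = 12.6 + 0.4·27 = 23.4.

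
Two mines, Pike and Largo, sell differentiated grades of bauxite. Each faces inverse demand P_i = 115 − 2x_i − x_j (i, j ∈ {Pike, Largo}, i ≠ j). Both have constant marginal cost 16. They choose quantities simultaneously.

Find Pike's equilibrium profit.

784.08

Mine Pike's profit: π = x_{Pike}(115 − 2x_{Pike} − x_{Largo}) − 16x_{Pike}.
∂π/∂x_{Pike} = 99 − 4x_{Pike} − x_{Largo} = 0 ⇒ x_{Pike} = 24.75 − 0.25x_{Largo}.
By symmetry x_{Largo} = x_{Pike}; substituting into the reaction function, 1.25x_{Pike} = 24.75 and x_{Pike} = 19.8.
P_{Pike} = 115 − 2·19.8 − 19.8 = 55.6.
Profit = (55.6 − 16)·19.8 = 784.08.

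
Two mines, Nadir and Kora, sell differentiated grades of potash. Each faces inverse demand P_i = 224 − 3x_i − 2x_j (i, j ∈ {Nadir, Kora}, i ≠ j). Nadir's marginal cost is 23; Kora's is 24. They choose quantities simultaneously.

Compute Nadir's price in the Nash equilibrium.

Mine Nadir's profit: π = x_{Nadir}(224 − 3x_{Nadir} − 2x_{Kora}) − 23x_{Nadir}.
∂π/∂x_{Nadir} = 201 − 6x_{Nadir} − 2x_{Kora} = 0 ⇒ x_{Nadir} = 33.5 − (1/3)x_{Kora}.
Similarly x_{Kora} = 100/3 − (1/3)x_{Nadir}.
Solving the two reaction functions simultaneously: (1 − (−1/3)(−1/3))x_{Nadir} = 33.5 − (1/3)·(100/3), so (8/9)x_{Nadir} = 403/18 and x_{Nadir} = 25.1875.
Then x_{Kora} = 100/3 − (1/3)·25.1875 = 24.9375.
P_{Nadir} = 224 − 3·25.1875 − 2·24.9375 = 98.5625.

98.5625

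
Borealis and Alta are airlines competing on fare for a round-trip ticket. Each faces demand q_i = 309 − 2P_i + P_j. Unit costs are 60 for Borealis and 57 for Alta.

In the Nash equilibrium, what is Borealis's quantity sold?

165.2

Borealis's profit: π = (P_{Borealis} − 60)(309 − 2P_{Borealis} + P_{Alta}).
∂π/∂P_{Borealis} = 429 − 4P_{Borealis} + P_{Alta} = 0 ⇒ P_{Borealis} = 107.25 + 0.25P_{Alta}.
Similarly P_{Alta} = 105.75 + 0.25P_{Borealis}.
Solving the two reaction functions simultaneously: (1 − (0.25)(0.25))P_{Borealis} = 107.25 + 0.25·105.75, so 0.9375P_{Borealis} = 133.6875 and P_{Borealis} = 142.6.
Then P_{Alta} = 105.75 + 0.25·142.6 = 141.4.
q_{Borealis} = 309 − 2·142.6 + 141.4 = 165.2.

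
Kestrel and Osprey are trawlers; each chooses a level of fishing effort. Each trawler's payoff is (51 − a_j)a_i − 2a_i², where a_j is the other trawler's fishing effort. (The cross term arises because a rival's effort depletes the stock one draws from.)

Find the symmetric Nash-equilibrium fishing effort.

Kestrel's payoff is (51 − a_O)a_K − 2a_K².
∂π/∂a_K = 51 − a_O − 4a_K = 0, so a_K = 12.75 − 0.25a_O.
By symmetry a_O = a_K; substituting into the reaction function, 1.25a_K = 12.75 and a_K = 10.2.

10.2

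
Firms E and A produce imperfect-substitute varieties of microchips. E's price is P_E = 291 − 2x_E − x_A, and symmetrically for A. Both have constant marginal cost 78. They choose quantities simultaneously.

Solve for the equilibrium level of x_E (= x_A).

42.6

Firm E's profit: π = x_E(291 − 2x_E − x_A) − 78x_E.
∂π/∂x_E = 213 − 4x_E − x_A = 0 ⇒ x_E = 53.25 − 0.25x_A.
By symmetry x_A = x_E; substituting into the reaction function, 1.25x_E = 53.25 and x_E = 42.6.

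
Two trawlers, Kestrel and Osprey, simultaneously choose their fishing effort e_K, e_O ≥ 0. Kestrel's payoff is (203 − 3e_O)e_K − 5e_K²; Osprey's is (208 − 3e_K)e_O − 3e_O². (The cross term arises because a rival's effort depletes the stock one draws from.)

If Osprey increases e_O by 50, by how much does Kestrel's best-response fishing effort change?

Expanding Kestrel's payoff: 203e_K − 3e_Oe_K − 5e_K².
∂π/∂e_K = 203 − 3e_O − 10e_K = 0, so e_K = 20.3 − 0.3e_O.
The reaction-function slope is −0.3, so a 50-unit rise in e_O moves e_K by −0.3 × 50 = −15. Kestrel's best response falls — the actions are strategic substitutes.

-15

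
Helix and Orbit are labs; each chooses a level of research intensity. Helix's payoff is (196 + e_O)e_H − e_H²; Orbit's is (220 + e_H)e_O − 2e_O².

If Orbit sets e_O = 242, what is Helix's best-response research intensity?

Expanding Helix's payoff: 196e_H + e_Oe_H − e_H².
∂π/∂e_H = 196 + e_O − 2e_H = 0, so e_H = 98 + 0.5e_O.
At e_O = 242: e_H = 98 + 0.5·242 = 219.

219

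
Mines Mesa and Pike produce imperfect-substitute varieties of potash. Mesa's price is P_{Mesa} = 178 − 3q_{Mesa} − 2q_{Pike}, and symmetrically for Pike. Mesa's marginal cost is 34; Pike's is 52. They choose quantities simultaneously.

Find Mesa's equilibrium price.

91.375

Mine Mesa's profit: π = q_{Mesa}(178 − 3q_{Mesa} − 2q_{Pike}) − 34q_{Mesa}.
∂π/∂q_{Mesa} = 144 − 6q_{Mesa} − 2q_{Pike} = 0 ⇒ q_{Mesa} = 24 − (1/3)q_{Pike}.
Similarly q_{Pike} = 21 − (1/3)q_{Mesa}.
Plugging q_{Pike} into Mesa's best response: q_{Mesa} = 24 − (1/3)(21 − (1/3)q_{Mesa}) ⇒ (8/9)q_{Mesa} = 17, so q_{Mesa} = 19.125.
Then q_{Pike} = 21 − (1/3)·19.125 = 14.625.
P_{Mesa} = 178 − 3·19.125 − 2·14.625 = 91.375.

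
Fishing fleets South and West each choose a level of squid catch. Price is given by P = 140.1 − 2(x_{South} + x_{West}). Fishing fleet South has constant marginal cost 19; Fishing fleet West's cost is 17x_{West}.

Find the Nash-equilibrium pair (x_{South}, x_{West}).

19.85, 20.85

Fishing fleet South's profit: π = x_{South}(140.1 − 2(x_{South} + x_{West})) − 19x_{South}.
∂π/∂x_{South} = 121.1 − 4x_{South} − 2x_{West} = 0, so x_{South} = 30.275 − 0.5x_{West}.
By the same steps for West: x_{West} = 30.775 − 0.5x_{South}.
Substituting the second reaction function into the first: x_{South} = 30.275 − 0.5(30.775 − 0.5x_{South}), which gives 0.75x_{South} = 14.8875 ⇒ x_{South} = 19.85.
Then x_{West} = 30.775 − 0.5·19.85 = 20.85.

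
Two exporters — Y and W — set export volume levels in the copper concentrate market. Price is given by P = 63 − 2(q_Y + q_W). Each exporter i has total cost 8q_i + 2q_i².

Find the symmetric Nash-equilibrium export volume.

5.5

Exporter Y's profit: π = q_Y(63 − 2(q_Y + q_W)) − 8q_Y − 2q_Y².
∂π/∂q_Y = 55 − 8q_Y − 2q_W = 0, so q_Y = 6.875 − 0.25q_W.
By symmetry q_W = q_Y; substituting into the reaction function, 1.25q_Y = 6.875 and q_Y = 5.5.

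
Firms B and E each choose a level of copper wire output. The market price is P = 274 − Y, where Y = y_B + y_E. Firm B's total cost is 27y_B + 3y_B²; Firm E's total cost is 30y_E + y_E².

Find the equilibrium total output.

Firm B's profit: π = y_B(274 − (y_B + y_E)) − 27y_B − 3y_B².
∂π/∂y_B = 247 − 8y_B − y_E = 0, so y_B = 30.875 − 0.125y_E.
For E: ∂π/∂y_E = 244 − 4y_E − y_B = 0 ⇒ y_E = 61 − 0.25y_B.
Substituting the second reaction function into the first: y_B = 30.875 − 0.125(61 − 0.25y_B), which gives (31/32)y_B = 23.25 ⇒ y_B = 24.
Then y_E = 61 − 0.25·24 = 55.
Total output: 24 + 55 = 79.

79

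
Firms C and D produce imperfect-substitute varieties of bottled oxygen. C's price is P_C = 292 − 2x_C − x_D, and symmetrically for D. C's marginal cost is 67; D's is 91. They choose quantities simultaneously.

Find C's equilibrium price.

160.2

Firm C's profit: π = x_C(292 − 2x_C − x_D) − 67x_C.
∂π/∂x_C = 225 − 4x_C − x_D = 0 ⇒ x_C = 56.25 − 0.25x_D.
Similarly x_D = 50.25 − 0.25x_C.
Plugging x_D into C's best response: x_C = 56.25 − 0.25(50.25 − 0.25x_C) ⇒ 0.9375x_C = 43.6875, so x_C = 46.6.
Then x_D = 50.25 − 0.25·46.6 = 38.6.
P_C = 292 − 2·46.6 − 38.6 = 160.2.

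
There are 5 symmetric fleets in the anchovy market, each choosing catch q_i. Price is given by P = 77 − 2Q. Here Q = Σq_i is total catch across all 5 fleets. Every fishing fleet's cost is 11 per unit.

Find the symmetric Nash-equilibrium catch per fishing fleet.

A representative fishing fleet's profit is π_i = q_i(77 − 2Q) − 11q_i, with Q = q_i + Σ_{j≠i} q_j.
First-order condition: 66 − 4q_i − 2Σ_{j≠i} q_j = 0.
In a symmetric equilibrium every fishing fleet chooses the same q, so Σ_{j≠i} q_j = 4q. The condition becomes 66 − 12q = 0, giving q = 66/12 = 5.5.

5.5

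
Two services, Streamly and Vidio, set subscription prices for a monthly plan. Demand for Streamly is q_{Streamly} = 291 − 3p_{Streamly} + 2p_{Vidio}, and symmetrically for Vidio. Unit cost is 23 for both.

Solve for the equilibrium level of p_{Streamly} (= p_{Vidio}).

Streamly's profit: π = (p_{Streamly} − 23)(291 − 3p_{Streamly} + 2p_{Vidio}).
∂π/∂p_{Streamly} = 360 − 6p_{Streamly} + 2p_{Vidio} = 0 ⇒ p_{Streamly} = 60 + (1/3)p_{Vidio}.
Setting p_{Streamly} = p_{Vidio} in the reaction function: p_{Streamly} = 60 + (1/3)p_{Streamly}, so p_{Streamly} = 60 / (2/3) = 90.

90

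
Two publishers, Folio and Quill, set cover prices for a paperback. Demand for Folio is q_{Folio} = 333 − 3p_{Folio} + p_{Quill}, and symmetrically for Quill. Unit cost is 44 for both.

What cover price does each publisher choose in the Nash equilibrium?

93

Folio's profit: π = (p_{Folio} − 44)(333 − 3p_{Folio} + p_{Quill}).
∂π/∂p_{Folio} = 465 − 6p_{Folio} + p_{Quill} = 0 ⇒ p_{Folio} = 77.5 + (1/6)p_{Quill}.
By symmetry p_{Quill} = p_{Folio}; substituting into the reaction function, (5/6)p_{Folio} = 77.5 and p_{Folio} = 93.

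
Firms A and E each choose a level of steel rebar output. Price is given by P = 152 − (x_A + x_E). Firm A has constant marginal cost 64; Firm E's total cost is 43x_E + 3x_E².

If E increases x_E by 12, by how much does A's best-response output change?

-6

Firm A's profit: π = x_A(152 − (x_A + x_E)) − 64x_A.
∂π/∂x_A = 88 − 2x_A − x_E = 0, so x_A = 44 − 0.5x_E.
The reaction-function slope is −0.5, so a 12-unit rise in x_E moves x_A by −0.5 × 12 = −6. A's best response falls — the actions are strategic substitutes.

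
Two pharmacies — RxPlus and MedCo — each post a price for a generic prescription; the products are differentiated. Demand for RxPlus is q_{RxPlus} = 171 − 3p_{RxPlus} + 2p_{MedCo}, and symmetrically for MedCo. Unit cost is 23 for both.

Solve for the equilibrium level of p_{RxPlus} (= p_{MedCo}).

RxPlus's profit: π = (p_{RxPlus} − 23)(171 − 3p_{RxPlus} + 2p_{MedCo}).
∂π/∂p_{RxPlus} = 240 − 6p_{RxPlus} + 2p_{MedCo} = 0 ⇒ p_{RxPlus} = 40 + (1/3)p_{MedCo}.
The game is symmetric, so in equilibrium p_{MedCo} = p_{RxPlus}: the reaction function gives (2/3)p_{RxPlus} = 40, hence p_{RxPlus} = 60.

60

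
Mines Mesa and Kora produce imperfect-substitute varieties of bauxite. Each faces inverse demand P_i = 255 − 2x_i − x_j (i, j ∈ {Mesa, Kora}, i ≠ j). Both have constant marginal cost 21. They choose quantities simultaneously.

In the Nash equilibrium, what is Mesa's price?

114.6

Mine Mesa's profit: π = x_{Mesa}(255 − 2x_{Mesa} − x_{Kora}) − 21x_{Mesa}.
∂π/∂x_{Mesa} = 234 − 4x_{Mesa} − x_{Kora} = 0 ⇒ x_{Mesa} = 58.5 − 0.25x_{Kora}.
Setting x_{Mesa} = x_{Kora} in the reaction function: x_{Mesa} = 58.5 − 0.25x_{Mesa}, so x_{Mesa} = 58.5 / 1.25 = 46.8.
P_{Mesa} = 255 − 2·46.8 − 46.8 = 114.6.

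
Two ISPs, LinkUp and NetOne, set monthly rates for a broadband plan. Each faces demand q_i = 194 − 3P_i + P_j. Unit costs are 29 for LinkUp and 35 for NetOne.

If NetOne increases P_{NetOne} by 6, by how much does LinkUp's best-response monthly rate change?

1

LinkUp's profit: π = (P_{LinkUp} − 29)(194 − 3P_{LinkUp} + P_{NetOne}).
∂π/∂P_{LinkUp} = 281 − 6P_{LinkUp} + P_{NetOne} = 0 ⇒ P_{LinkUp} = 281/6 + (1/6)P_{NetOne}.
The reaction-function slope is 1/6, so a 6-unit rise in P_{NetOne} moves P_{LinkUp} by 1/6 × 6 = 1. LinkUp's best response rises — the actions are strategic complements.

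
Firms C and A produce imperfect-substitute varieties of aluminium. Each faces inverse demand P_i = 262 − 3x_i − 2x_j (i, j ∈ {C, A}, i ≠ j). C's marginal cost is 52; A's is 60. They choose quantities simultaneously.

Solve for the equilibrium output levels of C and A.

Firm C's profit: π = x_C(262 − 3x_C − 2x_A) − 52x_C.
∂π/∂x_C = 210 − 6x_C − 2x_A = 0 ⇒ x_C = 35 − (1/3)x_A.
Similarly x_A = 101/3 − (1/3)x_C.
Solving the two reaction functions simultaneously: (1 − (−1/3)(−1/3))x_C = 35 − (1/3)·(101/3), so (8/9)x_C = 214/9 and x_C = 26.75.
Then x_A = 101/3 − (1/3)·26.75 = 24.75.

26.75, 24.75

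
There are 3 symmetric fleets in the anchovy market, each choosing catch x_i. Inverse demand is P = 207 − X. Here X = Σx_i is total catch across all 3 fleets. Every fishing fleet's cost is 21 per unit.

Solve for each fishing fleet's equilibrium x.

A representative fishing fleet's profit is π_i = x_i(207 − X) − 21x_i, with X = x_i + Σ_{j≠i} x_j.
First-order condition: 186 − 2x_i − Σ_{j≠i} x_j = 0.
In a symmetric equilibrium every fishing fleet chooses the same x, so Σ_{j≠i} x_j = 2x. The condition becomes 186 − 4x = 0, giving x = 186/4 = 46.5.

46.5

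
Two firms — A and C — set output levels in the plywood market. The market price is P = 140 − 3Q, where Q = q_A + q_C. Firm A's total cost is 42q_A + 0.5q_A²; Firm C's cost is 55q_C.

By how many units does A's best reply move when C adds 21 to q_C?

-9

Firm A's profit: π = q_A(140 − 3(q_A + q_C)) − 42q_A − 0.5q_A².
∂π/∂q_A = 98 − 7q_A − 3q_C = 0, so q_A = 14 − (3/7)q_C.
The reaction-function slope is −3/7, so a 21-unit rise in q_C moves q_A by −3/7 × 21 = −9. A's best response falls — the actions are strategic substitutes.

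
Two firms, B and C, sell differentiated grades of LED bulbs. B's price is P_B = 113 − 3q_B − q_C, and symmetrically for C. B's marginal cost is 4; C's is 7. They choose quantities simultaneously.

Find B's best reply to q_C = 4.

17.5

Firm B's profit: π = q_B(113 − 3q_B − q_C) − 4q_B.
∂π/∂q_B = 109 − 6q_B − q_C = 0 ⇒ q_B = 109/6 − (1/6)q_C.
At q_C = 4: q_B = 109/6 − (1/6)·4 = 17.5.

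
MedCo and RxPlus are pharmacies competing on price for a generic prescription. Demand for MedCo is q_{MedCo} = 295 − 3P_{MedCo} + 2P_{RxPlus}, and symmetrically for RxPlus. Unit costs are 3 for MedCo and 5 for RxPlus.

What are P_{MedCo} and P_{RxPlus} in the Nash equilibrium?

76.375, 77.125

MedCo's profit: π = (P_{MedCo} − 3)(295 − 3P_{MedCo} + 2P_{RxPlus}).
∂π/∂P_{MedCo} = 304 − 6P_{MedCo} + 2P_{RxPlus} = 0 ⇒ P_{MedCo} = 152/3 + (1/3)P_{RxPlus}.
Similarly P_{RxPlus} = 155/3 + (1/3)P_{MedCo}.
Solving the two reaction functions simultaneously: (1 − (1/3)(1/3))P_{MedCo} = 152/3 + (1/3)·(155/3), so (8/9)P_{MedCo} = 611/9 and P_{MedCo} = 76.375.
Then P_{RxPlus} = 155/3 + (1/3)·76.375 = 77.125.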